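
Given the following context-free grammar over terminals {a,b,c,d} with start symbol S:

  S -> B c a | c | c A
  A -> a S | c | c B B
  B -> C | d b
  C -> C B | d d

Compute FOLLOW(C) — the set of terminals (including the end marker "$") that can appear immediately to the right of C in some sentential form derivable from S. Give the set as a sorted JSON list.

FIRST iteration:
pass 1:
  A via A→a S: +{a}
  A via A→c: +{c}
  B via B→d b: +{d}
  C via C→d d: +{d}
  S via S→B c a: +{d}
  S via S→c: +{c}
  FIRST(S)={c,d}  FIRST(A)={a,c}  FIRST(B)={d}  FIRST(C)={d}
pass 2: (no change)
  FIRST(S)={c,d}  FIRST(A)={a,c}  FIRST(B)={d}  FIRST(C)={d}

Compute FOLLOW by fixpoint:
FOLLOW(S) := {$}
pass 1:
  A→c B B: FOLLOW(B) ⊇ FIRST(B) = {d}; new: +{d}
  B→C: FOLLOW(C) ⊇ FOLLOW(B) ⊇ {d}; new: +{d}
  S→B c a: FOLLOW(B) ⊇ FIRST(c) = {c}; new: +{c}
  S→c A: FOLLOW(A) ⊇ FOLLOW(S) ⊇ {$}; new: +{$}
  FOLLOW[S]={$}  FOLLOW[A]={$}  FOLLOW[B]={c,d}  FOLLOW[C]={d}
pass 2:
  A→c B B: FOLLOW(B) ⊇ FOLLOW(A) ⊇ {$}; new: +{$}
  B→C: FOLLOW(C) ⊇ FOLLOW(B) ⊇ {$,c,d}; new: +{$,c}
  FOLLOW[S]={$}  FOLLOW[A]={$}  FOLLOW[B]={$,c,d}  FOLLOW[C]={$,c,d}
pass 3: — fixpoint
  FOLLOW[S]={$}  FOLLOW[A]={$}  FOLLOW[B]={$,c,d}  FOLLOW[C]={$,c,d}

FOLLOW(C) = ["$", "c", "d"]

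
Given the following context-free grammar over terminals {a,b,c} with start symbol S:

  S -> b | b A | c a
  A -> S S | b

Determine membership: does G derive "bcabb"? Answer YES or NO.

Convert to CNF:
  S -> T0 A | T1 T2 | b
  A -> S S | b
  T0 -> b
  T1 -> c
  T2 -> a

CYK table (by increasing span):
  T[0,0] 'b' = {A,S,T0}  orig:{A,S}
  T[1,1] 'c' = {T1}  orig:{}
  T[2,2] 'a' = {T2}  orig:{}
  T[3,3] 'b' = {A,S,T0}  orig:{A,S}
  T[4,4] 'b' = {A,S,T0}  orig:{A,S}
  T[0,1] 'bc' = ∅
  T[1,2] 'ca' = {S}
  T[2,3] 'ab' = ∅
  T[3,4] 'bb' = {A,S}
  T[0,2] 'bca' = {A}
  T[1,3] 'cab' = {A}
  T[2,4] 'abb' = ∅
  T[0,3] 'bcab' = {S}
  T[1,4] 'cabb' = {A}
  T[0,4] 'bcabb' = {A,S}

S ∈ T[0,4] ⇒ YES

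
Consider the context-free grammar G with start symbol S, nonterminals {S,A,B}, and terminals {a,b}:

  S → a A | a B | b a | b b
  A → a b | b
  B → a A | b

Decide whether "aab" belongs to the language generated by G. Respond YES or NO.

CNF form of G:
  S -> T0 A | T0 B | T1 T0 | T1 T1
  A -> T0 T1 | b
  B -> T0 A | b
  T0 -> a
  T1 -> b

Fill CYK table bottom-up:
  cell(0,0) a: {T0}  orig:{}
  cell(1,1) a: {T0}  orig:{}
  cell(2,2) b: {A,B,T1}  orig:{A,B}
  cell(0,1) aa: ∅
  cell(1,2) ab: {A,B,S}
  cell(0,2) aab: {B,S}

S ∈ T[0,2] ⇒ YES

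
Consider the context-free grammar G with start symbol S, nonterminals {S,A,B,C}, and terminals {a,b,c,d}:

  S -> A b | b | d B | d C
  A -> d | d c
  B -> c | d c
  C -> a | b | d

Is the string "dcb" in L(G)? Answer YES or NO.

Convert to CNF:
  S -> A T2 | T0 B | T0 C | b
  A -> T0 T1 | d
  B -> T0 T1 | c
  C -> a | b | d
  T0 -> d
  T1 -> c
  T2 -> b

CYK table (by increasing span):
  cell(0,0) d: {A,C,T0}  orig:{A,C}
  cell(1,1) c: {B,T1}  orig:{B}
  cell(2,2) b: {C,S,T2}  orig:{C,S}
  cell(0,1) dc: {A,B,S}
  cell(1,2) cb: ∅
  cell(0,2) dcb: {S}

S ∈ T[0,2] ⇒ YES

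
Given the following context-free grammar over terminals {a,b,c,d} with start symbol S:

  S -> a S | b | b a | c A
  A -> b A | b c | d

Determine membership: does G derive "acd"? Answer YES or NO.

Convert to CNF:
  S -> T0 T2 | T1 A | T2 S | b
  A -> T0 A | T0 T1 | d
  T0 -> b
  T1 -> c
  T2 -> a

CYK table (by increasing span):
  [0..0]={T2}  "a"  orig:{}
  [1..1]={T1}  "c"  orig:{}
  [2..2]={A}  "d"
  [0..1]=∅  "ac"
  [1..2]={S}  "cd"
  [0..2]={S}  "acd"

S ∈ T[0,2] ⇒ YES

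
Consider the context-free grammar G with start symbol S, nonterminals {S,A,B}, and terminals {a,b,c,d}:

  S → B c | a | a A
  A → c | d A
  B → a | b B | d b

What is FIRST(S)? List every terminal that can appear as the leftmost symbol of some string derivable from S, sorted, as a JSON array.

FIRST sets, iterate to fixpoint:
pass 1:
  A via A→c: +{c}
  A via A→d A: +{d}
  B via B→a: +{a}
  B via B→b B: +{b}
  B via B→d b: +{d}
  S via S→B c: +{a,b,d}
  FIRST[S]={a,b,d}  FIRST[A]={c,d}  FIRST[B]={a,b,d}
pass 2: done
  FIRST[S]={a,b,d}  FIRST[A]={c,d}  FIRST[B]={a,b,d}

FIRST(S) = ["a", "b", "d"]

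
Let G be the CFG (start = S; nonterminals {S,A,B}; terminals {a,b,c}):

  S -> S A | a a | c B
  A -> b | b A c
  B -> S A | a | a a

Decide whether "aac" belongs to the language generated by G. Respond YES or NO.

Convert to CNF:
  S -> S A | T1 B | T2 T2
  A -> T0 X3 | b
  B -> S A | T2 T2 | a
  T0 -> b
  T1 -> c
  T2 -> a
  X3 -> A T1

CYK table (by increasing span):
  cell(0,0) a: {B,T2}  orig:{B}
  cell(1,1) a: {B,T2}  orig:{B}
  cell(2,2) c: {T1}  orig:{}
  cell(0,1) aa: {B,S}
  cell(1,2) ac: ∅
  cell(0,2) aac: ∅

S ∉ T[0,2] ⇒ NO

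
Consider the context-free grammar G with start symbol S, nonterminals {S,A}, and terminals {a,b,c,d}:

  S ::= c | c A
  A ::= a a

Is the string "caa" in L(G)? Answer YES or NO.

CNF form of G:
  S -> T1 A | c
  A -> T0 T0
  T0 -> a
  T1 -> c

CYK table (by increasing span):
  cell(0,0) c: {S,T1}  orig:{S}
  cell(1,1) a: {T0}  orig:{}
  cell(2,2) a: {T0}  orig:{}
  cell(0,1) ca: ∅
  cell(1,2) aa: {A}
  cell(0,2) caa: {S}

S ∈ T[0,2] ⇒ YES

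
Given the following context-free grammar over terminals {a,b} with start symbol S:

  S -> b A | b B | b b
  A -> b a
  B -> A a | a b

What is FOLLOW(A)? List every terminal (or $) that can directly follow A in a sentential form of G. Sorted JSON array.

FIRST iteration:
round 1:
  A via A→b a: +{b}
  B via B→A a: +{b}
  B via B→a b: +{a}
  S via S→b A: +{b}
  S: {b}  A: {b}  B: {a,b}
round 2: (stable)
  S: {b}  A: {b}  B: {a,b}

FOLLOW sets:
seed FOLLOW(S) with $
[1]
  B→A a: FOLLOW(A) ⊇ FIRST(a) = {a}; new: +{a}
  S→b A: FOLLOW(A) ⊇ FOLLOW(S) ⊇ {$}; new: +{$}
  S→b B: FOLLOW(B) ⊇ FOLLOW(S) ⊇ {$}; new: +{$}
  FOLLOW[S]={$}  FOLLOW[A]={$,a}  FOLLOW[B]={$}
[2] done
  FOLLOW[S]={$}  FOLLOW[A]={$,a}  FOLLOW[B]={$}

FOLLOW(A) = ["$", "a"]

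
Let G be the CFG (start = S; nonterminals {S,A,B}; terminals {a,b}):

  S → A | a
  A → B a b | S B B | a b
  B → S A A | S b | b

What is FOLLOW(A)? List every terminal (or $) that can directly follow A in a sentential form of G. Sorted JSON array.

Compute FIRST by fixpoint:
round 1:
  A via A→a b: +{a}
  B via B→b: +{b}
  S via S→A: +{a}
  FIRST(S)={a}  FIRST(A)={a}  FIRST(B)={b}
round 2:
  A via A→B a b: +{b}
  B via B→S A A: +{a}
  S via S→A: +{b}
  FIRST(S)={a,b}  FIRST(A)={a,b}  FIRST(B)={a,b}
round 3: done
  FIRST(S)={a,b}  FIRST(A)={a,b}  FIRST(B)={a,b}

FOLLOW iteration:
initialize: $ ∈ FOLLOW(S)
[1]
  A→B a b: FOLLOW(B) ⊇ FIRST(a) = {a}; new: +{a}
  A→S B B: FOLLOW(S) ⊇ FIRST(B) = {a,b}; new: +{a,b}
  A→S B B: FOLLOW(B) ⊇ FIRST(B) = {a,b}; new: +{b}
  B→S A A: FOLLOW(A) ⊇ FIRST(A) = {a,b}; new: +{a,b}
  S→A: FOLLOW(A) ⊇ FOLLOW(S) ⊇ {$,a,b}; new: +{$}
  FOLLOW[S]={$,a,b}  FOLLOW[A]={$,a,b}  FOLLOW[B]={a,b}
[2]
  A→S B B: FOLLOW(B) ⊇ FOLLOW(A) ⊇ {$,a,b}; new: +{$}
  FOLLOW[S]={$,a,b}  FOLLOW[A]={$,a,b}  FOLLOW[B]={$,a,b}
[3] done
  FOLLOW[S]={$,a,b}  FOLLOW[A]={$,a,b}  FOLLOW[B]={$,a,b}

FOLLOW(A) = ["$", "a", "b"]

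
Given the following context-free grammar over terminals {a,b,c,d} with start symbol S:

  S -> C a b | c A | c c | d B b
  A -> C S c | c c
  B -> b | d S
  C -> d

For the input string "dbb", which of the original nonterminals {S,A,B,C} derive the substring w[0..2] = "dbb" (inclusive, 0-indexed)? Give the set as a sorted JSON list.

CNF form of G:
  S -> C X5 | T0 A | T0 T0 | T1 X6
  A -> C X4 | T0 T0
  B -> T1 S | b
  C -> d
  T0 -> c
  T1 -> d
  T2 -> a
  T3 -> b
  X4 -> S T0
  X5 -> T2 T3
  X6 -> B T3

CYK table (by increasing span) (cells [i..j] with 0 ≤ i ≤ j ≤ 2 only):
  T[0,0] 'd' = {C,T1}  orig:{C}
  T[1,1] 'b' = {B,T3}  orig:{B}
  T[2,2] 'b' = {B,T3}  orig:{B}
  T[0,1] 'db' = ∅
  T[1,2] 'bb' = {X6}  orig:{}
  T[0,2] 'dbb' = {S}

Original NTs in T[0,2] deriving "dbb": ["S"]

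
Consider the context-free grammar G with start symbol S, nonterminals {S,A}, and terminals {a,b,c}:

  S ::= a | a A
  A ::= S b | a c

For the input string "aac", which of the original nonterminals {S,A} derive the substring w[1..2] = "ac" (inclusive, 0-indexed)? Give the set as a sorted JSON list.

Convert to CNF:
  S -> T1 A | a
  A -> S T0 | T1 T2
  T0 -> b
  T1 -> a
  T2 -> c

CYK fill, restricted to cells inside w[1..2]:
  [1..1]={S,T1}  "a"  orig:{S}
  [2..2]={T2}  "c"  orig:{}
  [1..2]={A}  "ac"

Original NTs in T[1,2] deriving "ac": ["A"]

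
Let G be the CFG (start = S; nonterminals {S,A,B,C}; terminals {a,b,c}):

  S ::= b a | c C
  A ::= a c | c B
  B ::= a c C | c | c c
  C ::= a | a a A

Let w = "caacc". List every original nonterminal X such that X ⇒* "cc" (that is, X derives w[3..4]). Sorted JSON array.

Convert to CNF:
  S -> T1 C | T2 T0
  A -> T0 T1 | T1 B
  B -> T0 X3 | T1 T1 | c
  C -> T0 X4 | a
  T0 -> a
  T1 -> c
  T2 -> b
  X3 -> T1 C
  X4 -> T0 A

Fill CYK table bottom-up, restricted to cells inside w[3..4]:
  [3..3]={B,T1}  "c"  orig:{B}
  [4..4]={B,T1}  "c"  orig:{B}
  [3..4]={A,B}  "cc"

Original NTs in T[3,4] deriving "cc": ["A", "B"]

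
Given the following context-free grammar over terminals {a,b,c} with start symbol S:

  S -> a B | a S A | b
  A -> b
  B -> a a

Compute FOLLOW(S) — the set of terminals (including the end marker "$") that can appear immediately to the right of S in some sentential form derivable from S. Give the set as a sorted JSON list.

Compute FIRST by fixpoint:
iter 1:
  A via A→b: +{b}
  B via B→a a: +{a}
  S via S→a B: +{a}
  S via S→b: +{b}
  S: {a,b}  A: {b}  B: {a}
iter 2: done
  S: {a,b}  A: {b}  B: {a}

FOLLOW sets:
seed FOLLOW(S) with $
pass 1:
  S→a B: FOLLOW(B) ⊇ FOLLOW(S) ⊇ {$}; new: +{$}
  S→a S A: FOLLOW(S) ⊇ FIRST(A) = {b}; new: +{b}
  S→a S A: FOLLOW(A) ⊇ FOLLOW(S) ⊇ {$,b}; new: +{$,b}
  S: {$,b}  A: {$,b}  B: {$}
pass 2:
  S→a B: FOLLOW(B) ⊇ FOLLOW(S) ⊇ {$,b}; new: +{b}
  S: {$,b}  A: {$,b}  B: {$,b}
pass 3: (stable)
  S: {$,b}  A: {$,b}  B: {$,b}

FOLLOW(S) = ["$", "b"]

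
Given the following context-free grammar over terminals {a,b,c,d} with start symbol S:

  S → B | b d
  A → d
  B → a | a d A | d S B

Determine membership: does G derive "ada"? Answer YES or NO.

Convert to CNF:
  S -> T0 X5 | T1 X6 | T2 T1 | a
  A -> d
  B -> T0 X3 | T1 X4 | a
  T0 -> a
  T1 -> d
  T2 -> b
  X3 -> T1 A
  X4 -> S B
  X5 -> T1 A
  X6 -> S B

CYK table (by increasing span):
  cell(0,0) a: {B,S,T0}  orig:{B,S}
  cell(1,1) d: {A,T1}  orig:{A}
  cell(2,2) a: {B,S,T0}  orig:{B,S}
  cell(0,1) ad: ∅
  cell(1,2) da: ∅
  cell(0,2) ada: ∅

S ∉ T[0,2] ⇒ NO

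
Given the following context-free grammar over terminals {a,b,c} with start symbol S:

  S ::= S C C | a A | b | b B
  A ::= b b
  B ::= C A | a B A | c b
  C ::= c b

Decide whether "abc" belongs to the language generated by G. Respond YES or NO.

Convert to CNF:
  S -> S X4 | T0 B | T1 A | b
  A -> T0 T0
  B -> C A | T1 X3 | T2 T0
  C -> T2 T0
  T0 -> b
  T1 -> a
  T2 -> c
  X3 -> B A
  X4 -> C C

CYK table (by increasing span):
  [0..0]={T1}  "a"  orig:{}
  [1..1]={S,T0}  "b"  orig:{S}
  [2..2]={T2}  "c"  orig:{}
  [0..1]=∅  "ab"
  [1..2]=∅  "bc"
  [0..2]=∅  "abc"

S ∉ T[0,2] ⇒ NO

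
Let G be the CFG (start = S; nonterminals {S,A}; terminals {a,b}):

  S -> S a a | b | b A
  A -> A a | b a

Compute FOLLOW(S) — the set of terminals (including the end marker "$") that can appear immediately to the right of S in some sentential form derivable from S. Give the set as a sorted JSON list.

FIRST sets, iterate to fixpoint:
iter 1:
  A via A→b a: +{b}
  S via S→b: +{b}
  FIRST(S)={b}  FIRST(A)={b}
iter 2: — fixpoint
  FIRST(S)={b}  FIRST(A)={b}

Compute FOLLOW by fixpoint:
seed FOLLOW(S) with $
[1]
  A→A a: FOLLOW(A) ⊇ FIRST(a) = {a}; new: +{a}
  S→S a a: FOLLOW(S) ⊇ FIRST(a) = {a}; new: +{a}
  S→b A: FOLLOW(A) ⊇ FOLLOW(S) ⊇ {$,a}; new: +{$}
  FOLLOW(S)={$,a}  FOLLOW(A)={$,a}
[2] (stable)
  FOLLOW(S)={$,a}  FOLLOW(A)={$,a}

FOLLOW(S) = ["$", "a"]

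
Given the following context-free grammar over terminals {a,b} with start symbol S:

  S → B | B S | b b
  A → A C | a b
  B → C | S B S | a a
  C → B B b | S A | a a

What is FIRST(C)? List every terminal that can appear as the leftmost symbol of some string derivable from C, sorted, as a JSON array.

Compute FIRST by fixpoint:
[1]
  A via A→a b: +{a}
  B via B→a a: +{a}
  C via C→B B b: +{a}
  S via S→B: +{a}
  S via S→b b: +{b}
  FIRST(S)={a,b}  FIRST(A)={a}  FIRST(B)={a}  FIRST(C)={a}
[2]
  B via B→S B S: +{b}
  C via C→B B b: +{b}
  FIRST(S)={a,b}  FIRST(A)={a}  FIRST(B)={a,b}  FIRST(C)={a,b}
[3] (stable)
  FIRST(S)={a,b}  FIRST(A)={a}  FIRST(B)={a,b}  FIRST(C)={a,b}

FIRST(C) = ["a", "b"]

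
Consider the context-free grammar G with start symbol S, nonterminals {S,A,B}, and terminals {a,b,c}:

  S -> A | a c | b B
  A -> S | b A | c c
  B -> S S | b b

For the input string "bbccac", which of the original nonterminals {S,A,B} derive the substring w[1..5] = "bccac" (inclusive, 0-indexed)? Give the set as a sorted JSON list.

CNF form of G:
  S -> T0 T1 | T1 T1 | T2 A | T2 B
  A -> T0 T1 | T1 T1 | T2 A | T2 B
  B -> S S | T2 T2
  T0 -> a
  T1 -> c
  T2 -> b

CYK fill, restricted to cells inside w[1..5]:
  T[1,1] 'b' = {T2}  orig:{}
  T[2,2] 'c' = {T1}  orig:{}
  T[3,3] 'c' = {T1}  orig:{}
  T[4,4] 'a' = {T0}  orig:{}
  T[5,5] 'c' = {T1}  orig:{}
  T[1,2] 'bc' = ∅
  T[2,3] 'cc' = {A,S}
  T[3,4] 'ca' = ∅
  T[4,5] 'ac' = {A,S}
  T[1,3] 'bcc' = {A,S}
  T[2,4] 'cca' = ∅
  T[3,5] 'cac' = ∅
  T[1,4] 'bcca' = ∅
  T[2,5] 'ccac' = {B}
  T[1,5] 'bccac' = {A,B,S}

Original NTs in T[1,5] deriving "bccac": ["A", "B", "S"]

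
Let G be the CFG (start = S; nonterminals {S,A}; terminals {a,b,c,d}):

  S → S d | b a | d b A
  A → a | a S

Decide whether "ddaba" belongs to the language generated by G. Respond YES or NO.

CNF form of G:
  S -> S T1 | T1 X3 | T2 T0
  A -> T0 S | a
  T0 -> a
  T1 -> d
  T2 -> b
  X3 -> T2 A

Fill CYK table bottom-up:
  [0..0]={T1}  "d"  orig:{}
  [1..1]={T1}  "d"  orig:{}
  [2..2]={A,T0}  "a"  orig:{A}
  [3..3]={T2}  "b"  orig:{}
  [4..4]={A,T0}  "a"  orig:{A}
  [0..1]=∅  "dd"
  [1..2]=∅  "da"
  [2..3]=∅  "ab"
  [3..4]={S,X3}  "ba"  orig:{S}
  [0..2]=∅  "dda"
  [1..3]=∅  "dab"
  [2..4]={A}  "aba"
  [0..3]=∅  "ddab"
  [1..4]=∅  "daba"
  [0..4]=∅  "ddaba"

S ∉ T[0,4] ⇒ NO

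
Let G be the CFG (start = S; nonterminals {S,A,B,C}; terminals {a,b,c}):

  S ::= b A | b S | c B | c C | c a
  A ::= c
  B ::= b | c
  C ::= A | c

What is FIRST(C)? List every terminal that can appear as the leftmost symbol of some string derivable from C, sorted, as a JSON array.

FIRST iteration:
iter 1:
  A via A→c: +{c}
  B via B→b: +{b}
  B via B→c: +{c}
  C via C→A: +{c}
  S via S→b A: +{b}
  S via S→c B: +{c}
  FIRST(S)={b,c}  FIRST(A)={c}  FIRST(B)={b,c}  FIRST(C)={c}
iter 2: — fixpoint
  FIRST(S)={b,c}  FIRST(A)={c}  FIRST(B)={b,c}  FIRST(C)={c}

FIRST(C) = ["c"]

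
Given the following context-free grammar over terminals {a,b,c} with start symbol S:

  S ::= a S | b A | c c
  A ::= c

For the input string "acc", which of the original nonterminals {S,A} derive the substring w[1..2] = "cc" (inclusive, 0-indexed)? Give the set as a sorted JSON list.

Convert to CNF:
  S -> T0 S | T1 A | T2 T2
  A -> c
  T0 -> a
  T1 -> b
  T2 -> c

Fill CYK table bottom-up, restricted to cells inside w[1..2]:
  [1..1]={A,T2}  "c"  orig:{A}
  [2..2]={A,T2}  "c"  orig:{A}
  [1..2]={S}  "cc"

Original NTs in T[1,2] deriving "cc": ["S"]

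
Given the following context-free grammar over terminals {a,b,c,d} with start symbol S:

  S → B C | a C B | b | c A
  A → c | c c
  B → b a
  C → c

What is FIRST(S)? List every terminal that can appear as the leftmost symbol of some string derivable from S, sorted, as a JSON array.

FIRST sets, iterate to fixpoint:
pass 1:
  A via A→c: +{c}
  B via B→b a: +{b}
  C via C→c: +{c}
  S via S→B C: +{b}
  S via S→a C B: +{a}
  S via S→c A: +{c}
  FIRST(S)={a,b,c}  FIRST(A)={c}  FIRST(B)={b}  FIRST(C)={c}
pass 2: (stable)
  FIRST(S)={a,b,c}  FIRST(A)={c}  FIRST(B)={b}  FIRST(C)={c}

FIRST(S) = ["a", "b", "c"]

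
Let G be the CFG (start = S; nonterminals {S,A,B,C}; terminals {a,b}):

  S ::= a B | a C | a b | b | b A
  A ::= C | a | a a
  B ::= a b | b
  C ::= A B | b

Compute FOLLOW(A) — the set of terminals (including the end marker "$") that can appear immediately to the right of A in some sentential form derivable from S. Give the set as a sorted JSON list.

FIRST sets, iterate to fixpoint:
[1]
  A via A→a: +{a}
  B via B→a b: +{a}
  B via B→b: +{b}
  C via C→A B: +{a}
  C via C→b: +{b}
  S via S→a B: +{a}
  S via S→b: +{b}
  FIRST(S)={a,b}  FIRST(A)={a}  FIRST(B)={a,b}  FIRST(C)={a,b}
[2]
  A via A→C: +{b}
  FIRST(S)={a,b}  FIRST(A)={a,b}  FIRST(B)={a,b}  FIRST(C)={a,b}
[3] (no change)
  FIRST(S)={a,b}  FIRST(A)={a,b}  FIRST(B)={a,b}  FIRST(C)={a,b}

FOLLOW sets:
seed FOLLOW(S) with $
iter 1:
  C→A B: FOLLOW(A) ⊇ FIRST(B) = {a,b}; new: +{a,b}
  S→a B: FOLLOW(B) ⊇ FOLLOW(S) ⊇ {$}; new: +{$}
  S→a C: FOLLOW(C) ⊇ FOLLOW(S) ⊇ {$}; new: +{$}
  S→b A: FOLLOW(A) ⊇ FOLLOW(S) ⊇ {$}; new: +{$}
  S: {$}  A: {$,a,b}  B: {$}  C: {$}
iter 2:
  A→C: FOLLOW(C) ⊇ FOLLOW(A) ⊇ {$,a,b}; new: +{a,b}
  C→A B: FOLLOW(B) ⊇ FOLLOW(C) ⊇ {$,a,b}; new: +{a,b}
  S: {$}  A: {$,a,b}  B: {$,a,b}  C: {$,a,b}
iter 3: done
  S: {$}  A: {$,a,b}  B: {$,a,b}  C: {$,a,b}

FOLLOW(A) = ["$", "a", "b"]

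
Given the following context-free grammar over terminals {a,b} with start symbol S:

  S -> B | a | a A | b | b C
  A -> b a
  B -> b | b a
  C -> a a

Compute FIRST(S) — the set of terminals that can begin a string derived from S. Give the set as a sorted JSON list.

FIRST sets, iterate to fixpoint:
[1]
  A via A→b a: +{b}
  B via B→b: +{b}
  C via C→a a: +{a}
  S via S→B: +{b}
  S via S→a: +{a}
  FIRST(S)={a,b}  FIRST(A)={b}  FIRST(B)={b}  FIRST(C)={a}
[2] — fixpoint
  FIRST(S)={a,b}  FIRST(A)={b}  FIRST(B)={b}  FIRST(C)={a}

FIRST(S) = ["a", "b"]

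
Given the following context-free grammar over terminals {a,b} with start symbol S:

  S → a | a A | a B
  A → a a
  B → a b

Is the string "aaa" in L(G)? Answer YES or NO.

Convert to CNF:
  S -> T0 A | T0 B | a
  A -> T0 T0
  B -> T0 T1
  T0 -> a
  T1 -> b

Fill CYK table bottom-up:
  T[0,0] 'a' = {S,T0}  orig:{S}
  T[1,1] 'a' = {S,T0}  orig:{S}
  T[2,2] 'a' = {S,T0}  orig:{S}
  T[0,1] 'aa' = {A}
  T[1,2] 'aa' = {A}
  T[0,2] 'aaa' = {S}

S ∈ T[0,2] ⇒ YES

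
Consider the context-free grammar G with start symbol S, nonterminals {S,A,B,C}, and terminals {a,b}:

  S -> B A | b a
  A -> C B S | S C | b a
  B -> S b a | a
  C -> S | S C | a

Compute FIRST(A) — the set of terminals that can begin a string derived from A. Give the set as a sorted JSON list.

Compute FIRST by fixpoint:
iter 1:
  A via A→b a: +{b}
  B via B→a: +{a}
  C via C→a: +{a}
  S via S→B A: +{a}
  S via S→b a: +{b}
  FIRST[S]={a,b}  FIRST[A]={b}  FIRST[B]={a}  FIRST[C]={a}
iter 2:
  A via A→C B S: +{a}
  B via B→S b a: +{b}
  C via C→S: +{b}
  FIRST[S]={a,b}  FIRST[A]={a,b}  FIRST[B]={a,b}  FIRST[C]={a,b}
iter 3: — fixpoint
  FIRST[S]={a,b}  FIRST[A]={a,b}  FIRST[B]={a,b}  FIRST[C]={a,b}

FIRST(A) = ["a", "b"]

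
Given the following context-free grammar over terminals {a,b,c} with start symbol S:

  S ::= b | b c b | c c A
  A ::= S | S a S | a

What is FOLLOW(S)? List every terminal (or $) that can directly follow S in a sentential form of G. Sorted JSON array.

FIRST sets, iterate to fixpoint:
round 1:
  A via A→a: +{a}
  S via S→b: +{b}
  S via S→c c A: +{c}
  S: {b,c}  A: {a}
round 2:
  A via A→S: +{b,c}
  S: {b,c}  A: {a,b,c}
round 3: (stable)
  S: {b,c}  A: {a,b,c}

FOLLOW iteration:
FOLLOW(S) := {$}
iter 1:
  A→S a S: FOLLOW(S) ⊇ FIRST(a) = {a}; new: +{a}
  S→c c A: FOLLOW(A) ⊇ FOLLOW(S) ⊇ {$,a}; new: +{$,a}
  FOLLOW(S)={$,a}  FOLLOW(A)={$,a}
iter 2: (no change)
  FOLLOW(S)={$,a}  FOLLOW(A)={$,a}

FOLLOW(S) = ["$", "a"]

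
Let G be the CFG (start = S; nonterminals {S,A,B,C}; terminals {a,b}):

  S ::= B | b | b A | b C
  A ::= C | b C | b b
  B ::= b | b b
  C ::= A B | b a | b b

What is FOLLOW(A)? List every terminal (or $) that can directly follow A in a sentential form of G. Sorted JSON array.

FIRST iteration:
iter 1:
  A via A→b C: +{b}
  B via B→b: +{b}
  C via C→A B: +{b}
  S via S→B: +{b}
  FIRST[S]={b}  FIRST[A]={b}  FIRST[B]={b}  FIRST[C]={b}
iter 2: done
  FIRST[S]={b}  FIRST[A]={b}  FIRST[B]={b}  FIRST[C]={b}

FOLLOW sets:
seed FOLLOW(S) with $
pass 1:
  C→A B: FOLLOW(A) ⊇ FIRST(B) = {b}; new: +{b}
  S→B: FOLLOW(B) ⊇ FOLLOW(S) ⊇ {$}; new: +{$}
  S→b A: FOLLOW(A) ⊇ FOLLOW(S) ⊇ {$}; new: +{$}
  S→b C: FOLLOW(C) ⊇ FOLLOW(S) ⊇ {$}; new: +{$}
  FOLLOW(S)={$}  FOLLOW(A)={$,b}  FOLLOW(B)={$}  FOLLOW(C)={$}
pass 2:
  A→C: FOLLOW(C) ⊇ FOLLOW(A) ⊇ {$,b}; new: +{b}
  C→A B: FOLLOW(B) ⊇ FOLLOW(C) ⊇ {$,b}; new: +{b}
  FOLLOW(S)={$}  FOLLOW(A)={$,b}  FOLLOW(B)={$,b}  FOLLOW(C)={$,b}
pass 3: done
  FOLLOW(S)={$}  FOLLOW(A)={$,b}  FOLLOW(B)={$,b}  FOLLOW(C)={$,b}

FOLLOW(A) = ["$", "b"]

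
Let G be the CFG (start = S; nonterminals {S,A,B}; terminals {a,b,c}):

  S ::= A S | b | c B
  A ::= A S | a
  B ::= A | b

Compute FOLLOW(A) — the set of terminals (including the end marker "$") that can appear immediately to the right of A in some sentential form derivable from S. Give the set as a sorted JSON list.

Compute FIRST by fixpoint:
[1]
  A via A→a: +{a}
  B via B→A: +{a}
  B via B→b: +{b}
  S via S→A S: +{a}
  S via S→b: +{b}
  S via S→c B: +{c}
  FIRST(S)={a,b,c}  FIRST(A)={a}  FIRST(B)={a,b}
[2] done
  FIRST(S)={a,b,c}  FIRST(A)={a}  FIRST(B)={a,b}

FOLLOW iteration:
initialize: $ ∈ FOLLOW(S)
round 1:
  A→A S: FOLLOW(A) ⊇ FIRST(S) = {a,b,c}; new: +{a,b,c}
  A→A S: FOLLOW(S) ⊇ FOLLOW(A) ⊇ {a,b,c}; new: +{a,b,c}
  S→c B: FOLLOW(B) ⊇ FOLLOW(S) ⊇ {$,a,b,c}; new: +{$,a,b,c}
  FOLLOW(S)={$,a,b,c}  FOLLOW(A)={a,b,c}  FOLLOW(B)={$,a,b,c}
round 2:
  B→A: FOLLOW(A) ⊇ FOLLOW(B) ⊇ {$,a,b,c}; new: +{$}
  FOLLOW(S)={$,a,b,c}  FOLLOW(A)={$,a,b,c}  FOLLOW(B)={$,a,b,c}
round 3: done
  FOLLOW(S)={$,a,b,c}  FOLLOW(A)={$,a,b,c}  FOLLOW(B)={$,a,b,c}

FOLLOW(A) = ["$", "a", "b", "c"]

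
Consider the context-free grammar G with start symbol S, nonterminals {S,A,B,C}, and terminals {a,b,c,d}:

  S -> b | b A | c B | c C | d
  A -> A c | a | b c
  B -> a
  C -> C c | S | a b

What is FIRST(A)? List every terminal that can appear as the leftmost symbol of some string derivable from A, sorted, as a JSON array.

FIRST sets, iterate to fixpoint:
pass 1:
  A via A→a: +{a}
  A via A→b c: +{b}
  B via B→a: +{a}
  C via C→a b: +{a}
  S via S→b: +{b}
  S via S→c B: +{c}
  S via S→d: +{d}
  S: {b,c,d}  A: {a,b}  B: {a}  C: {a}
pass 2:
  C via C→S: +{b,c,d}
  S: {b,c,d}  A: {a,b}  B: {a}  C: {a,b,c,d}
pass 3: done
  S: {b,c,d}  A: {a,b}  B: {a}  C: {a,b,c,d}

FIRST(A) = ["a", "b"]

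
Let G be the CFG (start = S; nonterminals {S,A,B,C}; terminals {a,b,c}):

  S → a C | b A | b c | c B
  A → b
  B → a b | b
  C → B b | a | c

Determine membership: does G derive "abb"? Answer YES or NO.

Convert to CNF:
  S -> T0 C | T1 A | T1 T2 | T2 B
  A -> b
  B -> T0 T1 | b
  C -> B T1 | a | c
  T0 -> a
  T1 -> b
  T2 -> c

Fill CYK table bottom-up:
  T[0,0] 'a' = {C,T0}  orig:{C}
  T[1,1] 'b' = {A,B,T1}  orig:{A,B}
  T[2,2] 'b' = {A,B,T1}  orig:{A,B}
  T[0,1] 'ab' = {B}
  T[1,2] 'bb' = {C,S}
  T[0,2] 'abb' = {C,S}

S ∈ T[0,2] ⇒ YES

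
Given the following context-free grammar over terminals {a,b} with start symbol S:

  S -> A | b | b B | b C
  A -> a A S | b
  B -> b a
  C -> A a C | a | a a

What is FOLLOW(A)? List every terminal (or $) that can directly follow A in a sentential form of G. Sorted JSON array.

FIRST iteration:
iter 1:
  A via A→a A S: +{a}
  A via A→b: +{b}
  B via B→b a: +{b}
  C via C→A a C: +{a,b}
  S via S→A: +{a,b}
  FIRST(S)={a,b}  FIRST(A)={a,b}  FIRST(B)={b}  FIRST(C)={a,b}
iter 2: — fixpoint
  FIRST(S)={a,b}  FIRST(A)={a,b}  FIRST(B)={b}  FIRST(C)={a,b}

FOLLOW iteration:
initialize: $ ∈ FOLLOW(S)
round 1:
  A→a A S: FOLLOW(A) ⊇ FIRST(S) = {a,b}; new: +{a,b}
  A→a A S: FOLLOW(S) ⊇ FOLLOW(A) ⊇ {a,b}; new: +{a,b}
  S→A: FOLLOW(A) ⊇ FOLLOW(S) ⊇ {$,a,b}; new: +{$}
  S→b B: FOLLOW(B) ⊇ FOLLOW(S) ⊇ {$,a,b}; new: +{$,a,b}
  S→b C: FOLLOW(C) ⊇ FOLLOW(S) ⊇ {$,a,b}; new: +{$,a,b}
  FOLLOW[S]={$,a,b}  FOLLOW[A]={$,a,b}  FOLLOW[B]={$,a,b}  FOLLOW[C]={$,a,b}
round 2: (no change)
  FOLLOW[S]={$,a,b}  FOLLOW[A]={$,a,b}  FOLLOW[B]={$,a,b}  FOLLOW[C]={$,a,b}

FOLLOW(A) = ["$", "a", "b"]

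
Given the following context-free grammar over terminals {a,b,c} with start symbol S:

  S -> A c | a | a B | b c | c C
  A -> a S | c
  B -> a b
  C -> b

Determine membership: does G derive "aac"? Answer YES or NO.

Convert to CNF:
  S -> A T2 | T0 B | T1 T2 | T2 C | a
  A -> T0 S | c
  B -> T0 T1
  C -> b
  T0 -> a
  T1 -> b
  T2 -> c

CYK fill:
  [0..0]={S,T0}  "a"  orig:{S}
  [1..1]={S,T0}  "a"  orig:{S}
  [2..2]={A,T2}  "c"  orig:{A}
  [0..1]={A}  "aa"
  [1..2]=∅  "ac"
  [0..2]={S}  "aac"

S ∈ T[0,2] ⇒ YES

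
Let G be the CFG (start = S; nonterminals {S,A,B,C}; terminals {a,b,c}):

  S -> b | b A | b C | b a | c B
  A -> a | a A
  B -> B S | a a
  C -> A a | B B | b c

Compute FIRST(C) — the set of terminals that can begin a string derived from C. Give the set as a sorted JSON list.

FIRST sets, iterate to fixpoint:
[1]
  A via A→a: +{a}
  B via B→a a: +{a}
  C via C→A a: +{a}
  C via C→b c: +{b}
  S via S→b: +{b}
  S via S→c B: +{c}
  S: {b,c}  A: {a}  B: {a}  C: {a,b}
[2] (stable)
  S: {b,c}  A: {a}  B: {a}  C: {a,b}

FIRST(C) = ["a", "b"]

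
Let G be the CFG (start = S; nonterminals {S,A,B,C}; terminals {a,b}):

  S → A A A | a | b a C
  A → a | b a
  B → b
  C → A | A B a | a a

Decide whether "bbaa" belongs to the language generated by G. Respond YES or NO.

CNF form of G:
  S -> A X3 | T0 X4 | a
  A -> T0 T1 | a
  B -> b
  C -> A X2 | T0 T1 | T1 T1 | a
  T0 -> b
  T1 -> a
  X2 -> B T1
  X3 -> A A
  X4 -> T1 C

CYK fill:
  [0..0]={B,T0}  "b"  orig:{B}
  [1..1]={B,T0}  "b"  orig:{B}
  [2..2]={A,C,S,T1}  "a"  orig:{A,C,S}
  [3..3]={A,C,S,T1}  "a"  orig:{A,C,S}
  [0..1]=∅  "bb"
  [1..2]={A,C,X2}  "ba"  orig:{A,C}
  [2..3]={C,X3,X4}  "aa"  orig:{C}
  [0..2]=∅  "bba"
  [1..3]={S,X3}  "baa"  orig:{S}
  [0..3]=∅  "bbaa"

S ∉ T[0,3] ⇒ NO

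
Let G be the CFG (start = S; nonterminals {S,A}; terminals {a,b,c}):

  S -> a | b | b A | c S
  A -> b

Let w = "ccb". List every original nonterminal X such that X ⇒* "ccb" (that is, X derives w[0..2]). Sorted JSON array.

Convert to CNF:
  S -> T0 A | T1 S | a | b
  A -> b
  T0 -> b
  T1 -> c

CYK table (by increasing span) — only the sub-triangle for w[0..2]:
  T[0,0] 'c' = {T1}  orig:{}
  T[1,1] 'c' = {T1}  orig:{}
  T[2,2] 'b' = {A,S,T0}  orig:{A,S}
  T[0,1] 'cc' = ∅
  T[1,2] 'cb' = {S}
  T[0,2] 'ccb' = {S}

Original NTs in T[0,2] deriving "ccb": ["S"]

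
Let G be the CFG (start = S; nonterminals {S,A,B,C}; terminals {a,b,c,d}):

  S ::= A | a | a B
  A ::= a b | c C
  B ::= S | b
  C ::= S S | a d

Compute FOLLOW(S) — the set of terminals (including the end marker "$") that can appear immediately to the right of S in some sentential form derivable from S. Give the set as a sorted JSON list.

Compute FIRST by fixpoint:
[1]
  A via A→a b: +{a}
  A via A→c C: +{c}
  B via B→b: +{b}
  C via C→a d: +{a}
  S via S→A: +{a,c}
  FIRST(S)={a,c}  FIRST(A)={a,c}  FIRST(B)={b}  FIRST(C)={a}
[2]
  B via B→S: +{a,c}
  C via C→S S: +{c}
  FIRST(S)={a,c}  FIRST(A)={a,c}  FIRST(B)={a,b,c}  FIRST(C)={a,c}
[3] — fixpoint
  FIRST(S)={a,c}  FIRST(A)={a,c}  FIRST(B)={a,b,c}  FIRST(C)={a,c}

Compute FOLLOW by fixpoint:
seed FOLLOW(S) with $
pass 1:
  C→S S: FOLLOW(S) ⊇ FIRST(S) = {a,c}; new: +{a,c}
  S→A: FOLLOW(A) ⊇ FOLLOW(S) ⊇ {$,a,c}; new: +{$,a,c}
  S→a B: FOLLOW(B) ⊇ FOLLOW(S) ⊇ {$,a,c}; new: +{$,a,c}
  FOLLOW(S)={$,a,c}  FOLLOW(A)={$,a,c}  FOLLOW(B)={$,a,c}  FOLLOW(C)={}
pass 2:
  A→c C: FOLLOW(C) ⊇ FOLLOW(A) ⊇ {$,a,c}; new: +{$,a,c}
  FOLLOW(S)={$,a,c}  FOLLOW(A)={$,a,c}  FOLLOW(B)={$,a,c}  FOLLOW(C)={$,a,c}
pass 3: (no change)
  FOLLOW(S)={$,a,c}  FOLLOW(A)={$,a,c}  FOLLOW(B)={$,a,c}  FOLLOW(C)={$,a,c}

FOLLOW(S) = ["$", "a", "c"]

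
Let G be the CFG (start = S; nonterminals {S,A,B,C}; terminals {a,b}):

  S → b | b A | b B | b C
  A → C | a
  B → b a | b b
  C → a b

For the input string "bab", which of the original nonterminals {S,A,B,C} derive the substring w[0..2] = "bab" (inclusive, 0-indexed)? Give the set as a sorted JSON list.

Convert to CNF:
  S -> T1 A | T1 B | T1 C | b
  A -> T0 T1 | a
  B -> T1 T0 | T1 T1
  C -> T0 T1
  T0 -> a
  T1 -> b

Fill CYK table bottom-up (cells [i..j] with 0 ≤ i ≤ j ≤ 2 only):
  [0..0]={S,T1}  "b"  orig:{S}
  [1..1]={A,T0}  "a"  orig:{A}
  [2..2]={S,T1}  "b"  orig:{S}
  [0..1]={B,S}  "ba"
  [1..2]={A,C}  "ab"
  [0..2]={S}  "bab"

Original NTs in T[0,2] deriving "bab": ["S"]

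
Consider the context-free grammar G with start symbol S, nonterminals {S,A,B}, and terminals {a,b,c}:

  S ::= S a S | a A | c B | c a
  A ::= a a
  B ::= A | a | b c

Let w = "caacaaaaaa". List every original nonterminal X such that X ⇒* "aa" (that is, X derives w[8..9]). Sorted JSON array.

CNF form of G:
  S -> S X3 | T0 A | T2 B | T2 T0
  A -> T0 T0
  B -> T0 T0 | T1 T2 | a
  T0 -> a
  T1 -> b
  T2 -> c
  X3 -> T0 S

CYK table (by increasing span), restricted to cells inside w[8..9]:
  cell(8,8) a: {B,T0}  orig:{B}
  cell(9,9) a: {B,T0}  orig:{B}
  cell(8,9) aa: {A,B}

Original NTs in T[8,9] deriving "aa": ["A", "B"]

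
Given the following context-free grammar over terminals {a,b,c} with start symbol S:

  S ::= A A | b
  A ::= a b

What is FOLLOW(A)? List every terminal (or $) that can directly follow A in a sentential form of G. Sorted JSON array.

FIRST iteration:
round 1:
  A via A→a b: +{a}
  S via S→A A: +{a}
  S via S→b: +{b}
  S: {a,b}  A: {a}
round 2: done
  S: {a,b}  A: {a}

Compute FOLLOW by fixpoint:
seed FOLLOW(S) with $
[1]
  S→A A: FOLLOW(A) ⊇ FIRST(A) = {a}; new: +{a}
  S→A A: FOLLOW(A) ⊇ FOLLOW(S) ⊇ {$}; new: +{$}
  FOLLOW(S)={$}  FOLLOW(A)={$,a}
[2] (no change)
  FOLLOW(S)={$}  FOLLOW(A)={$,a}

FOLLOW(A) = ["$", "a"]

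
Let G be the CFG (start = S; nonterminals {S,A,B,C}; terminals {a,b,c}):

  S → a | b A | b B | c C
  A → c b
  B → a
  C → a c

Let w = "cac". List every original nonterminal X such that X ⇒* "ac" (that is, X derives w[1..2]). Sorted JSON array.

Convert to CNF:
  S -> T0 C | T1 A | T1 B | a
  A -> T0 T1
  B -> a
  C -> T2 T0
  T0 -> c
  T1 -> b
  T2 -> a

Fill CYK table bottom-up — only the sub-triangle for w[1..2]:
  [1..1]={B,S,T2}  "a"  orig:{B,S}
  [2..2]={T0}  "c"  orig:{}
  [1..2]={C}  "ac"

Original NTs in T[1,2] deriving "ac": ["C"]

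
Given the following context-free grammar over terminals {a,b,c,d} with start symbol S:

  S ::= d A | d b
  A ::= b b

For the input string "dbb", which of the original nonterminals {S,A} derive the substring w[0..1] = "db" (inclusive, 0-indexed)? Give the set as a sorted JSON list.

CNF form of G:
  S -> T1 A | T1 T0
  A -> T0 T0
  T0 -> b
  T1 -> d

Fill CYK table bottom-up (cells [i..j] with 0 ≤ i ≤ j ≤ 1 only):
  T[0,0] 'd' = {T1}  orig:{}
  T[1,1] 'b' = {T0}  orig:{}
  T[0,1] 'db' = {S}

Original NTs in T[0,1] deriving "db": ["S"]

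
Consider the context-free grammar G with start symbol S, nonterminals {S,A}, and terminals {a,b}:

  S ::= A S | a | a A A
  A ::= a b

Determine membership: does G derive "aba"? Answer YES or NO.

Convert to CNF:
  S -> A S | T0 X2 | a
  A -> T0 T1
  T0 -> a
  T1 -> b
  X2 -> A A

CYK fill:
  T[0,0] 'a' = {S,T0}  orig:{S}
  T[1,1] 'b' = {T1}  orig:{}
  T[2,2] 'a' = {S,T0}  orig:{S}
  T[0,1] 'ab' = {A}
  T[1,2] 'ba' = ∅
  T[0,2] 'aba' = {S}

S ∈ T[0,2] ⇒ YES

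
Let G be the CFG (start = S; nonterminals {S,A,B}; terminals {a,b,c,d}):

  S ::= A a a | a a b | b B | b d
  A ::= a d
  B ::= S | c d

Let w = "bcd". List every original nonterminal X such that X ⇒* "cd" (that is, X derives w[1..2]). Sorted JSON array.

CNF form of G:
  S -> A X6 | T0 X7 | T2 B | T2 T1
  A -> T0 T1
  B -> A X4 | T0 X5 | T2 B | T2 T1 | T3 T1
  T0 -> a
  T1 -> d
  T2 -> b
  T3 -> c
  X4 -> T0 T0
  X5 -> T0 T2
  X6 -> T0 T0
  X7 -> T0 T2

Fill CYK table bottom-up, restricted to cells inside w[1..2]:
  cell(1,1) c: {T3}  orig:{}
  cell(2,2) d: {T1}  orig:{}
  cell(1,2) cd: {B}

Original NTs in T[1,2] deriving "cd": ["B"]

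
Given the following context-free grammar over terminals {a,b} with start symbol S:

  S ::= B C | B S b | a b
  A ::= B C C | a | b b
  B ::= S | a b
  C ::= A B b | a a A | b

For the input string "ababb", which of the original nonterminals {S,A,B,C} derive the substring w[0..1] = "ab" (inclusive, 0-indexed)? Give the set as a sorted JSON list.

Convert to CNF:
  S -> B C | B X6 | T1 T0
  A -> B X2 | T0 T0 | a
  B -> B C | B X3 | T1 T0
  C -> A X4 | T1 X5 | b
  T0 -> b
  T1 -> a
  X2 -> C C
  X3 -> S T0
  X4 -> B T0
  X5 -> T1 A
  X6 -> S T0

CYK fill — only the sub-triangle for w[0..1]:
  T[0,0] 'a' = {A,T1}  orig:{A}
  T[1,1] 'b' = {C,T0}  orig:{C}
  T[0,1] 'ab' = {B,S}

Original NTs in T[0,1] deriving "ab": ["B", "S"]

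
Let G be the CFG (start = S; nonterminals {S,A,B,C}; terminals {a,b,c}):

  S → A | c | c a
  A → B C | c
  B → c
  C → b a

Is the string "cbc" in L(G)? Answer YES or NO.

Convert to CNF:
  S -> B C | T2 T1 | c
  A -> B C | c
  B -> c
  C -> T0 T1
  T0 -> b
  T1 -> a
  T2 -> c

CYK fill:
  T[0,0] 'c' = {A,B,S,T2}  orig:{A,B,S}
  T[1,1] 'b' = {T0}  orig:{}
  T[2,2] 'c' = {A,B,S,T2}  orig:{A,B,S}
  T[0,1] 'cb' = ∅
  T[1,2] 'bc' = ∅
  T[0,2] 'cbc' = ∅

S ∉ T[0,2] ⇒ NO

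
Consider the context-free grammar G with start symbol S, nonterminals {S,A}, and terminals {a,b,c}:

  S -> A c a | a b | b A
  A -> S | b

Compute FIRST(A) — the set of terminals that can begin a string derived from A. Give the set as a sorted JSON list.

FIRST iteration:
iter 1:
  A via A→b: +{b}
  S via S→A c a: +{b}
  S via S→a b: +{a}
  S: {a,b}  A: {b}
iter 2:
  A via A→S: +{a}
  S: {a,b}  A: {a,b}
iter 3: (stable)
  S: {a,b}  A: {a,b}

FIRST(A) = ["a", "b"]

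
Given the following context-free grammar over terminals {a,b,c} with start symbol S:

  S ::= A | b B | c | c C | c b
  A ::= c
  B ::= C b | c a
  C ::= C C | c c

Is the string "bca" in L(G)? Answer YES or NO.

CNF form of G:
  S -> T0 B | T1 C | T1 T0 | c
  A -> c
  B -> C T0 | T1 T2
  C -> C C | T1 T1
  T0 -> b
  T1 -> c
  T2 -> a

CYK fill:
  cell(0,0) b: {T0}  orig:{}
  cell(1,1) c: {A,S,T1}  orig:{A,S}
  cell(2,2) a: {T2}  orig:{}
  cell(0,1) bc: ∅
  cell(1,2) ca: {B}
  cell(0,2) bca: {S}

S ∈ T[0,2] ⇒ YES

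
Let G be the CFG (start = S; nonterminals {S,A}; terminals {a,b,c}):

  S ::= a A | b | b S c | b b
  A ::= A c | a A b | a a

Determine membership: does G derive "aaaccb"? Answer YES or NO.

Convert to CNF:
  S -> T1 A | T2 T2 | T2 X4 | b
  A -> A T0 | T1 T1 | T1 X3
  T0 -> c
  T1 -> a
  T2 -> b
  X3 -> A T2
  X4 -> S T0

Fill CYK table bottom-up:
  T[0,0] 'a' = {T1}  orig:{}
  T[1,1] 'a' = {T1}  orig:{}
  T[2,2] 'a' = {T1}  orig:{}
  T[3,3] 'c' = {T0}  orig:{}
  T[4,4] 'c' = {T0}  orig:{}
  T[5,5] 'b' = {S,T2}  orig:{S}
  T[0,1] 'aa' = {A}
  T[1,2] 'aa' = {A}
  T[2,3] 'ac' = ∅
  T[3,4] 'cc' = ∅
  T[4,5] 'cb' = ∅
  T[0,2] 'aaa' = {S}
  T[1,3] 'aac' = {A}
  T[2,4] 'acc' = ∅
  T[3,5] 'ccb' = ∅
  T[0,3] 'aaac' = {S,X4}  orig:{S}
  T[1,4] 'aacc' = {A}
  T[2,5] 'accb' = ∅
  T[0,4] 'aaacc' = {S,X4}  orig:{S}
  T[1,5] 'aaccb' = {X3}  orig:{}
  T[0,5] 'aaaccb' = {A}

S ∉ T[0,5] ⇒ NO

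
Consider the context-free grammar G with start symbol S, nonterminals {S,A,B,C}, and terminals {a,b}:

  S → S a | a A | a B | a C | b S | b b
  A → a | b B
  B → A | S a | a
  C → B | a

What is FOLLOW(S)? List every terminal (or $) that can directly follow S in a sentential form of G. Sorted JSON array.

FIRST sets, iterate to fixpoint:
pass 1:
  A via A→a: +{a}
  A via A→b B: +{b}
  B via B→A: +{a,b}
  C via C→B: +{a,b}
  S via S→a A: +{a}
  S via S→b S: +{b}
  FIRST(S)={a,b}  FIRST(A)={a,b}  FIRST(B)={a,b}  FIRST(C)={a,b}
pass 2: done
  FIRST(S)={a,b}  FIRST(A)={a,b}  FIRST(B)={a,b}  FIRST(C)={a,b}

FOLLOW iteration:
initialize: $ ∈ FOLLOW(S)
round 1:
  B→S a: FOLLOW(S) ⊇ FIRST(a) = {a}; new: +{a}
  S→a A: FOLLOW(A) ⊇ FOLLOW(S) ⊇ {$,a}; new: +{$,a}
  S→a B: FOLLOW(B) ⊇ FOLLOW(S) ⊇ {$,a}; new: +{$,a}
  S→a C: FOLLOW(C) ⊇ FOLLOW(S) ⊇ {$,a}; new: +{$,a}
  FOLLOW[S]={$,a}  FOLLOW[A]={$,a}  FOLLOW[B]={$,a}  FOLLOW[C]={$,a}
round 2: (stable)
  FOLLOW[S]={$,a}  FOLLOW[A]={$,a}  FOLLOW[B]={$,a}  FOLLOW[C]={$,a}

FOLLOW(S) = ["$", "a"]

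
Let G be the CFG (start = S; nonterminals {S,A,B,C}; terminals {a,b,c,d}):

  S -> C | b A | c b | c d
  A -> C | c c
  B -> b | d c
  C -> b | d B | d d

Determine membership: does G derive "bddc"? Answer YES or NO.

CNF form of G:
  S -> T0 T1 | T0 T2 | T1 B | T1 T1 | T2 A | b
  A -> T0 T0 | T1 B | T1 T1 | b
  B -> T1 T0 | b
  C -> T1 B | T1 T1 | b
  T0 -> c
  T1 -> d
  T2 -> b

Fill CYK table bottom-up:
  T[0,0] 'b' = {A,B,C,S,T2}  orig:{A,B,C,S}
  T[1,1] 'd' = {T1}  orig:{}
  T[2,2] 'd' = {T1}  orig:{}
  T[3,3] 'c' = {T0}  orig:{}
  T[0,1] 'bd' = ∅
  T[1,2] 'dd' = {A,C,S}
  T[2,3] 'dc' = {B}
  T[0,2] 'bdd' = {S}
  T[1,3] 'ddc' = {A,C,S}
  T[0,3] 'bddc' = {S}

S ∈ T[0,3] ⇒ YES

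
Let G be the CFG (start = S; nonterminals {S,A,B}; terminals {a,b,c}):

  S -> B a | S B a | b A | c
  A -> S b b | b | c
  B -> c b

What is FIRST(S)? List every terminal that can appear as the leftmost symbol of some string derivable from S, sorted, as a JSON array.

FIRST sets, iterate to fixpoint:
pass 1:
  A via A→b: +{b}
  A via A→c: +{c}
  B via B→c b: +{c}
  S via S→B a: +{c}
  S via S→b A: +{b}
  FIRST(S)={b,c}  FIRST(A)={b,c}  FIRST(B)={c}
pass 2: done
  FIRST(S)={b,c}  FIRST(A)={b,c}  FIRST(B)={c}

FIRST(S) = ["b", "c"]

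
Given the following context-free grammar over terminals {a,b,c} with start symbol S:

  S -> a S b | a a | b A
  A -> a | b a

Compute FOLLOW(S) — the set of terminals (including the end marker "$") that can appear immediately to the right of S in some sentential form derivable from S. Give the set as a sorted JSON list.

FIRST sets, iterate to fixpoint:
iter 1:
  A via A→a: +{a}
  A via A→b a: +{b}
  S via S→a S b: +{a}
  S via S→b A: +{b}
  S: {a,b}  A: {a,b}
iter 2: (no change)
  S: {a,b}  A: {a,b}

FOLLOW sets:
FOLLOW(S) := {$}
[1]
  S→a S b: FOLLOW(S) ⊇ FIRST(b) = {b}; new: +{b}
  S→b A: FOLLOW(A) ⊇ FOLLOW(S) ⊇ {$,b}; new: +{$,b}
  FOLLOW(S)={$,b}  FOLLOW(A)={$,b}
[2] (stable)
  FOLLOW(S)={$,b}  FOLLOW(A)={$,b}

FOLLOW(S) = ["$", "b"]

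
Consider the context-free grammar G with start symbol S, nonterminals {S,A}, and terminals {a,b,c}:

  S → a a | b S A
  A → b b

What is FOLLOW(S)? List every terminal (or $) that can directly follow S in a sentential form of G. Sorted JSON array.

FIRST sets, iterate to fixpoint:
round 1:
  A via A→b b: +{b}
  S via S→a a: +{a}
  S via S→b S A: +{b}
  S: {a,b}  A: {b}
round 2: — fixpoint
  S: {a,b}  A: {b}

FOLLOW iteration:
FOLLOW(S) := {$}
iter 1:
  S→b S A: FOLLOW(S) ⊇ FIRST(A) = {b}; new: +{b}
  S→b S A: FOLLOW(A) ⊇ FOLLOW(S) ⊇ {$,b}; new: +{$,b}
  FOLLOW(S)={$,b}  FOLLOW(A)={$,b}
iter 2: done
  FOLLOW(S)={$,b}  FOLLOW(A)={$,b}

FOLLOW(S) = ["$", "b"]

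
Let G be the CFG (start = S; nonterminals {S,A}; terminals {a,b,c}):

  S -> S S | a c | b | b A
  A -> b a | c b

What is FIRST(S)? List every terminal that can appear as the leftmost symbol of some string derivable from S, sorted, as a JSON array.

Compute FIRST by fixpoint:
iter 1:
  A via A→b a: +{b}
  A via A→c b: +{c}
  S via S→a c: +{a}
  S via S→b: +{b}
  FIRST[S]={a,b}  FIRST[A]={b,c}
iter 2: (no change)
  FIRST[S]={a,b}  FIRST[A]={b,c}

FIRST(S) = ["a", "b"]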